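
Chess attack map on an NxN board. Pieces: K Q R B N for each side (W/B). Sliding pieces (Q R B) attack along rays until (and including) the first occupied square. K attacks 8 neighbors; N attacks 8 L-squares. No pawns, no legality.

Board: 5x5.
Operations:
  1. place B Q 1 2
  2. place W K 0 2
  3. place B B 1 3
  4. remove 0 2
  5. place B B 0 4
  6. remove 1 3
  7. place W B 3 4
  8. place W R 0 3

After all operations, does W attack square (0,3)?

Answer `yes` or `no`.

Op 1: place BQ@(1,2)
Op 2: place WK@(0,2)
Op 3: place BB@(1,3)
Op 4: remove (0,2)
Op 5: place BB@(0,4)
Op 6: remove (1,3)
Op 7: place WB@(3,4)
Op 8: place WR@(0,3)
Per-piece attacks for W:
  WR@(0,3): attacks (0,4) (0,2) (0,1) (0,0) (1,3) (2,3) (3,3) (4,3) [ray(0,1) blocked at (0,4)]
  WB@(3,4): attacks (4,3) (2,3) (1,2) [ray(-1,-1) blocked at (1,2)]
W attacks (0,3): no

Answer: no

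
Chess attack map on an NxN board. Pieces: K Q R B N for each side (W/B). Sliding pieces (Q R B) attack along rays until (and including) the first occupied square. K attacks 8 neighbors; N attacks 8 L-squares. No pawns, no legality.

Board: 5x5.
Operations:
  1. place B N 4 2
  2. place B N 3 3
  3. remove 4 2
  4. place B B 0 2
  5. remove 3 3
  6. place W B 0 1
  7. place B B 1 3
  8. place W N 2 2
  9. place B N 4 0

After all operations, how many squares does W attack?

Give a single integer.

Op 1: place BN@(4,2)
Op 2: place BN@(3,3)
Op 3: remove (4,2)
Op 4: place BB@(0,2)
Op 5: remove (3,3)
Op 6: place WB@(0,1)
Op 7: place BB@(1,3)
Op 8: place WN@(2,2)
Op 9: place BN@(4,0)
Per-piece attacks for W:
  WB@(0,1): attacks (1,2) (2,3) (3,4) (1,0)
  WN@(2,2): attacks (3,4) (4,3) (1,4) (0,3) (3,0) (4,1) (1,0) (0,1)
Union (10 distinct): (0,1) (0,3) (1,0) (1,2) (1,4) (2,3) (3,0) (3,4) (4,1) (4,3)

Answer: 10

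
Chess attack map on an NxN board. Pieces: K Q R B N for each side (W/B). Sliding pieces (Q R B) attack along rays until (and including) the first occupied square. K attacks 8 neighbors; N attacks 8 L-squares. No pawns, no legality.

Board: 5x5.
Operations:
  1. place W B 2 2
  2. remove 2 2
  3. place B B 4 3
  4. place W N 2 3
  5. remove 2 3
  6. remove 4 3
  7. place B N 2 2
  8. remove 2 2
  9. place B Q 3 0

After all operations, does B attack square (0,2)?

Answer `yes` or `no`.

Op 1: place WB@(2,2)
Op 2: remove (2,2)
Op 3: place BB@(4,3)
Op 4: place WN@(2,3)
Op 5: remove (2,3)
Op 6: remove (4,3)
Op 7: place BN@(2,2)
Op 8: remove (2,2)
Op 9: place BQ@(3,0)
Per-piece attacks for B:
  BQ@(3,0): attacks (3,1) (3,2) (3,3) (3,4) (4,0) (2,0) (1,0) (0,0) (4,1) (2,1) (1,2) (0,3)
B attacks (0,2): no

Answer: no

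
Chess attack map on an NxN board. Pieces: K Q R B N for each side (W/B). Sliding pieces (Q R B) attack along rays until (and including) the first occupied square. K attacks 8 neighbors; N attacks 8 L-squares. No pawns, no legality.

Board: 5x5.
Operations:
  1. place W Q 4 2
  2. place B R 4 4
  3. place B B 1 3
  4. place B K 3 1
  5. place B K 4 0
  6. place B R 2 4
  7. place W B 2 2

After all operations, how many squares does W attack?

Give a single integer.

Answer: 12

Derivation:
Op 1: place WQ@(4,2)
Op 2: place BR@(4,4)
Op 3: place BB@(1,3)
Op 4: place BK@(3,1)
Op 5: place BK@(4,0)
Op 6: place BR@(2,4)
Op 7: place WB@(2,2)
Per-piece attacks for W:
  WB@(2,2): attacks (3,3) (4,4) (3,1) (1,3) (1,1) (0,0) [ray(1,1) blocked at (4,4); ray(1,-1) blocked at (3,1); ray(-1,1) blocked at (1,3)]
  WQ@(4,2): attacks (4,3) (4,4) (4,1) (4,0) (3,2) (2,2) (3,3) (2,4) (3,1) [ray(0,1) blocked at (4,4); ray(0,-1) blocked at (4,0); ray(-1,0) blocked at (2,2); ray(-1,1) blocked at (2,4); ray(-1,-1) blocked at (3,1)]
Union (12 distinct): (0,0) (1,1) (1,3) (2,2) (2,4) (3,1) (3,2) (3,3) (4,0) (4,1) (4,3) (4,4)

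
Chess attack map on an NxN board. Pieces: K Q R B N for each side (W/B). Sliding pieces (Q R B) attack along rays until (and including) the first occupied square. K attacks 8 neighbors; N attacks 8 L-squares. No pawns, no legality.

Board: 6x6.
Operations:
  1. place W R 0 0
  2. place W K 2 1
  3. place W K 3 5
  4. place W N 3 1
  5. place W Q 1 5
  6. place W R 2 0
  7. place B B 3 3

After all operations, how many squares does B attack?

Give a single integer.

Op 1: place WR@(0,0)
Op 2: place WK@(2,1)
Op 3: place WK@(3,5)
Op 4: place WN@(3,1)
Op 5: place WQ@(1,5)
Op 6: place WR@(2,0)
Op 7: place BB@(3,3)
Per-piece attacks for B:
  BB@(3,3): attacks (4,4) (5,5) (4,2) (5,1) (2,4) (1,5) (2,2) (1,1) (0,0) [ray(-1,1) blocked at (1,5); ray(-1,-1) blocked at (0,0)]
Union (9 distinct): (0,0) (1,1) (1,5) (2,2) (2,4) (4,2) (4,4) (5,1) (5,5)

Answer: 9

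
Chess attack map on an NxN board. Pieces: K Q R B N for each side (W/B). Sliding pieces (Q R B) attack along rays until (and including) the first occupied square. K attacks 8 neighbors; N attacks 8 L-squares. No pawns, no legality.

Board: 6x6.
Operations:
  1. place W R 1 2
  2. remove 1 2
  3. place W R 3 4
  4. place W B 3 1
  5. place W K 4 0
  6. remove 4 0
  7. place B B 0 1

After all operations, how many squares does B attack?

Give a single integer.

Answer: 4

Derivation:
Op 1: place WR@(1,2)
Op 2: remove (1,2)
Op 3: place WR@(3,4)
Op 4: place WB@(3,1)
Op 5: place WK@(4,0)
Op 6: remove (4,0)
Op 7: place BB@(0,1)
Per-piece attacks for B:
  BB@(0,1): attacks (1,2) (2,3) (3,4) (1,0) [ray(1,1) blocked at (3,4)]
Union (4 distinct): (1,0) (1,2) (2,3) (3,4)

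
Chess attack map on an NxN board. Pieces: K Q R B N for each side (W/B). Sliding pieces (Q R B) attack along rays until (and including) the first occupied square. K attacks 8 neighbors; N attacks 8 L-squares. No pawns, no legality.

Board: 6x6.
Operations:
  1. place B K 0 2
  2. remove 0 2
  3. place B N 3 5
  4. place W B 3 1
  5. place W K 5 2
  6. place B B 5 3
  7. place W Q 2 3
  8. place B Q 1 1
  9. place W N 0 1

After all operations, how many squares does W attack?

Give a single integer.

Answer: 23

Derivation:
Op 1: place BK@(0,2)
Op 2: remove (0,2)
Op 3: place BN@(3,5)
Op 4: place WB@(3,1)
Op 5: place WK@(5,2)
Op 6: place BB@(5,3)
Op 7: place WQ@(2,3)
Op 8: place BQ@(1,1)
Op 9: place WN@(0,1)
Per-piece attacks for W:
  WN@(0,1): attacks (1,3) (2,2) (2,0)
  WQ@(2,3): attacks (2,4) (2,5) (2,2) (2,1) (2,0) (3,3) (4,3) (5,3) (1,3) (0,3) (3,4) (4,5) (3,2) (4,1) (5,0) (1,4) (0,5) (1,2) (0,1) [ray(1,0) blocked at (5,3); ray(-1,-1) blocked at (0,1)]
  WB@(3,1): attacks (4,2) (5,3) (4,0) (2,2) (1,3) (0,4) (2,0) [ray(1,1) blocked at (5,3)]
  WK@(5,2): attacks (5,3) (5,1) (4,2) (4,3) (4,1)
Union (23 distinct): (0,1) (0,3) (0,4) (0,5) (1,2) (1,3) (1,4) (2,0) (2,1) (2,2) (2,4) (2,5) (3,2) (3,3) (3,4) (4,0) (4,1) (4,2) (4,3) (4,5) (5,0) (5,1) (5,3)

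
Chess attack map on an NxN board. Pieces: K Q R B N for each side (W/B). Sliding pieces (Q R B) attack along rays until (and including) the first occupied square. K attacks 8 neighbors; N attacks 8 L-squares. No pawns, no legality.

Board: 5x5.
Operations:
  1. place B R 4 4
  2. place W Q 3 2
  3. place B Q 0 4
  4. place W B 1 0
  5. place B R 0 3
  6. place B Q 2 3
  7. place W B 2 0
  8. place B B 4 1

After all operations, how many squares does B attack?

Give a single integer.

Answer: 23

Derivation:
Op 1: place BR@(4,4)
Op 2: place WQ@(3,2)
Op 3: place BQ@(0,4)
Op 4: place WB@(1,0)
Op 5: place BR@(0,3)
Op 6: place BQ@(2,3)
Op 7: place WB@(2,0)
Op 8: place BB@(4,1)
Per-piece attacks for B:
  BR@(0,3): attacks (0,4) (0,2) (0,1) (0,0) (1,3) (2,3) [ray(0,1) blocked at (0,4); ray(1,0) blocked at (2,3)]
  BQ@(0,4): attacks (0,3) (1,4) (2,4) (3,4) (4,4) (1,3) (2,2) (3,1) (4,0) [ray(0,-1) blocked at (0,3); ray(1,0) blocked at (4,4)]
  BQ@(2,3): attacks (2,4) (2,2) (2,1) (2,0) (3,3) (4,3) (1,3) (0,3) (3,4) (3,2) (1,4) (1,2) (0,1) [ray(0,-1) blocked at (2,0); ray(-1,0) blocked at (0,3); ray(1,-1) blocked at (3,2)]
  BB@(4,1): attacks (3,2) (3,0) [ray(-1,1) blocked at (3,2)]
  BR@(4,4): attacks (4,3) (4,2) (4,1) (3,4) (2,4) (1,4) (0,4) [ray(0,-1) blocked at (4,1); ray(-1,0) blocked at (0,4)]
Union (23 distinct): (0,0) (0,1) (0,2) (0,3) (0,4) (1,2) (1,3) (1,4) (2,0) (2,1) (2,2) (2,3) (2,4) (3,0) (3,1) (3,2) (3,3) (3,4) (4,0) (4,1) (4,2) (4,3) (4,4)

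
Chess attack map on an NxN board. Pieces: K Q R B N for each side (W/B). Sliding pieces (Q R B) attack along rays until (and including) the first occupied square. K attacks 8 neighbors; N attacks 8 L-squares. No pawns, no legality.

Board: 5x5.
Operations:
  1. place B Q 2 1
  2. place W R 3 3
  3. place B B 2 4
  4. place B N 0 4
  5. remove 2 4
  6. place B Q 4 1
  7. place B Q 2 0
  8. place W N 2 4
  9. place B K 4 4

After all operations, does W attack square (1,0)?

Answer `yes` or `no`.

Op 1: place BQ@(2,1)
Op 2: place WR@(3,3)
Op 3: place BB@(2,4)
Op 4: place BN@(0,4)
Op 5: remove (2,4)
Op 6: place BQ@(4,1)
Op 7: place BQ@(2,0)
Op 8: place WN@(2,4)
Op 9: place BK@(4,4)
Per-piece attacks for W:
  WN@(2,4): attacks (3,2) (4,3) (1,2) (0,3)
  WR@(3,3): attacks (3,4) (3,2) (3,1) (3,0) (4,3) (2,3) (1,3) (0,3)
W attacks (1,0): no

Answer: no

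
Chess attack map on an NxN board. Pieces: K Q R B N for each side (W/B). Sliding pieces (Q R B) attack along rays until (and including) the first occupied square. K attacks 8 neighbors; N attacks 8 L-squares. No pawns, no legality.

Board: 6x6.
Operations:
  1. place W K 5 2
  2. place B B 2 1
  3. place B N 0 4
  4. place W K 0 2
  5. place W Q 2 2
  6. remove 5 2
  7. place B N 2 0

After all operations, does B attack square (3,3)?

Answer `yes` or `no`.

Answer: no

Derivation:
Op 1: place WK@(5,2)
Op 2: place BB@(2,1)
Op 3: place BN@(0,4)
Op 4: place WK@(0,2)
Op 5: place WQ@(2,2)
Op 6: remove (5,2)
Op 7: place BN@(2,0)
Per-piece attacks for B:
  BN@(0,4): attacks (2,5) (1,2) (2,3)
  BN@(2,0): attacks (3,2) (4,1) (1,2) (0,1)
  BB@(2,1): attacks (3,2) (4,3) (5,4) (3,0) (1,2) (0,3) (1,0)
B attacks (3,3): no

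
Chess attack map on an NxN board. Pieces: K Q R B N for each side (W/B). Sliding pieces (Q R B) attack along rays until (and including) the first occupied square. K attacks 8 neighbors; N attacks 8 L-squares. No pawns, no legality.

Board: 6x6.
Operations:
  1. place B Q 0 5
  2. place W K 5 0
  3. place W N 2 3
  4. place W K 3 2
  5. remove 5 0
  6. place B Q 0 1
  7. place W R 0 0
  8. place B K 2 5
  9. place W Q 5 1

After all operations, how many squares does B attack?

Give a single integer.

Answer: 20

Derivation:
Op 1: place BQ@(0,5)
Op 2: place WK@(5,0)
Op 3: place WN@(2,3)
Op 4: place WK@(3,2)
Op 5: remove (5,0)
Op 6: place BQ@(0,1)
Op 7: place WR@(0,0)
Op 8: place BK@(2,5)
Op 9: place WQ@(5,1)
Per-piece attacks for B:
  BQ@(0,1): attacks (0,2) (0,3) (0,4) (0,5) (0,0) (1,1) (2,1) (3,1) (4,1) (5,1) (1,2) (2,3) (1,0) [ray(0,1) blocked at (0,5); ray(0,-1) blocked at (0,0); ray(1,0) blocked at (5,1); ray(1,1) blocked at (2,3)]
  BQ@(0,5): attacks (0,4) (0,3) (0,2) (0,1) (1,5) (2,5) (1,4) (2,3) [ray(0,-1) blocked at (0,1); ray(1,0) blocked at (2,5); ray(1,-1) blocked at (2,3)]
  BK@(2,5): attacks (2,4) (3,5) (1,5) (3,4) (1,4)
Union (20 distinct): (0,0) (0,1) (0,2) (0,3) (0,4) (0,5) (1,0) (1,1) (1,2) (1,4) (1,5) (2,1) (2,3) (2,4) (2,5) (3,1) (3,4) (3,5) (4,1) (5,1)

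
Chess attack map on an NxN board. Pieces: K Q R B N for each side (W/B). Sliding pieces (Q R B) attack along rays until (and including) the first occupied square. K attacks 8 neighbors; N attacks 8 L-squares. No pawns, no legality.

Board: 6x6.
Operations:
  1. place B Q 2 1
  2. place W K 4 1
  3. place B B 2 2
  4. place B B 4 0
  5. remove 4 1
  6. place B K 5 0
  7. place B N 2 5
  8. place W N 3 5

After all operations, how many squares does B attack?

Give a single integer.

Op 1: place BQ@(2,1)
Op 2: place WK@(4,1)
Op 3: place BB@(2,2)
Op 4: place BB@(4,0)
Op 5: remove (4,1)
Op 6: place BK@(5,0)
Op 7: place BN@(2,5)
Op 8: place WN@(3,5)
Per-piece attacks for B:
  BQ@(2,1): attacks (2,2) (2,0) (3,1) (4,1) (5,1) (1,1) (0,1) (3,2) (4,3) (5,4) (3,0) (1,2) (0,3) (1,0) [ray(0,1) blocked at (2,2)]
  BB@(2,2): attacks (3,3) (4,4) (5,5) (3,1) (4,0) (1,3) (0,4) (1,1) (0,0) [ray(1,-1) blocked at (4,0)]
  BN@(2,5): attacks (3,3) (4,4) (1,3) (0,4)
  BB@(4,0): attacks (5,1) (3,1) (2,2) [ray(-1,1) blocked at (2,2)]
  BK@(5,0): attacks (5,1) (4,0) (4,1)
Union (21 distinct): (0,0) (0,1) (0,3) (0,4) (1,0) (1,1) (1,2) (1,3) (2,0) (2,2) (3,0) (3,1) (3,2) (3,3) (4,0) (4,1) (4,3) (4,4) (5,1) (5,4) (5,5)

Answer: 21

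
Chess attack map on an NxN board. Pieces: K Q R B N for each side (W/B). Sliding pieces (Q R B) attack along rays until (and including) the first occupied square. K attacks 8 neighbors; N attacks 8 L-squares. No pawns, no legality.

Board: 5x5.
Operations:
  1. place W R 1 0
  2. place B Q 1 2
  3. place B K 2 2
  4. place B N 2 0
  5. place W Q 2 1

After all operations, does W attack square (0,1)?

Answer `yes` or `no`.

Op 1: place WR@(1,0)
Op 2: place BQ@(1,2)
Op 3: place BK@(2,2)
Op 4: place BN@(2,0)
Op 5: place WQ@(2,1)
Per-piece attacks for W:
  WR@(1,0): attacks (1,1) (1,2) (2,0) (0,0) [ray(0,1) blocked at (1,2); ray(1,0) blocked at (2,0)]
  WQ@(2,1): attacks (2,2) (2,0) (3,1) (4,1) (1,1) (0,1) (3,2) (4,3) (3,0) (1,2) (1,0) [ray(0,1) blocked at (2,2); ray(0,-1) blocked at (2,0); ray(-1,1) blocked at (1,2); ray(-1,-1) blocked at (1,0)]
W attacks (0,1): yes

Answer: yes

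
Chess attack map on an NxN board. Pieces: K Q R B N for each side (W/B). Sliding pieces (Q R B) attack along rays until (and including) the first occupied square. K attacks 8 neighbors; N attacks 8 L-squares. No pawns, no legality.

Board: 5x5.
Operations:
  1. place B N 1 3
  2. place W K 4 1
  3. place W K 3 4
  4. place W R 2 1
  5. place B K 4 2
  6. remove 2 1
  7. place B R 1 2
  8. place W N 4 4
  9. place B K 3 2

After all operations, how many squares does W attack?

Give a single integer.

Op 1: place BN@(1,3)
Op 2: place WK@(4,1)
Op 3: place WK@(3,4)
Op 4: place WR@(2,1)
Op 5: place BK@(4,2)
Op 6: remove (2,1)
Op 7: place BR@(1,2)
Op 8: place WN@(4,4)
Op 9: place BK@(3,2)
Per-piece attacks for W:
  WK@(3,4): attacks (3,3) (4,4) (2,4) (4,3) (2,3)
  WK@(4,1): attacks (4,2) (4,0) (3,1) (3,2) (3,0)
  WN@(4,4): attacks (3,2) (2,3)
Union (10 distinct): (2,3) (2,4) (3,0) (3,1) (3,2) (3,3) (4,0) (4,2) (4,3) (4,4)

Answer: 10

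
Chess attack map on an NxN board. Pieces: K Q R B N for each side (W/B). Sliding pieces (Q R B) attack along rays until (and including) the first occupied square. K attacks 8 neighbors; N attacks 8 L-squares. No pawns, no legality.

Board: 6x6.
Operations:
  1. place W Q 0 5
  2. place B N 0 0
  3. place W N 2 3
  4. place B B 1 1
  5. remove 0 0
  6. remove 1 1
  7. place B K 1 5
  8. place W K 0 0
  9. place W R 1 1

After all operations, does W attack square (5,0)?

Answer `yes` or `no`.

Answer: no

Derivation:
Op 1: place WQ@(0,5)
Op 2: place BN@(0,0)
Op 3: place WN@(2,3)
Op 4: place BB@(1,1)
Op 5: remove (0,0)
Op 6: remove (1,1)
Op 7: place BK@(1,5)
Op 8: place WK@(0,0)
Op 9: place WR@(1,1)
Per-piece attacks for W:
  WK@(0,0): attacks (0,1) (1,0) (1,1)
  WQ@(0,5): attacks (0,4) (0,3) (0,2) (0,1) (0,0) (1,5) (1,4) (2,3) [ray(0,-1) blocked at (0,0); ray(1,0) blocked at (1,5); ray(1,-1) blocked at (2,3)]
  WR@(1,1): attacks (1,2) (1,3) (1,4) (1,5) (1,0) (2,1) (3,1) (4,1) (5,1) (0,1) [ray(0,1) blocked at (1,5)]
  WN@(2,3): attacks (3,5) (4,4) (1,5) (0,4) (3,1) (4,2) (1,1) (0,2)
W attacks (5,0): no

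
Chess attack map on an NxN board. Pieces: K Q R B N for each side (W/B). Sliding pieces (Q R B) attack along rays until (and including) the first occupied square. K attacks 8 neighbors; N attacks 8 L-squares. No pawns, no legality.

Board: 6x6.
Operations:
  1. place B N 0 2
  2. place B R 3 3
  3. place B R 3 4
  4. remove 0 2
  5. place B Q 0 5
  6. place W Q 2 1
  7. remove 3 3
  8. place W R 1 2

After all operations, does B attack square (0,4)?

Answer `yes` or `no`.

Op 1: place BN@(0,2)
Op 2: place BR@(3,3)
Op 3: place BR@(3,4)
Op 4: remove (0,2)
Op 5: place BQ@(0,5)
Op 6: place WQ@(2,1)
Op 7: remove (3,3)
Op 8: place WR@(1,2)
Per-piece attacks for B:
  BQ@(0,5): attacks (0,4) (0,3) (0,2) (0,1) (0,0) (1,5) (2,5) (3,5) (4,5) (5,5) (1,4) (2,3) (3,2) (4,1) (5,0)
  BR@(3,4): attacks (3,5) (3,3) (3,2) (3,1) (3,0) (4,4) (5,4) (2,4) (1,4) (0,4)
B attacks (0,4): yes

Answer: yes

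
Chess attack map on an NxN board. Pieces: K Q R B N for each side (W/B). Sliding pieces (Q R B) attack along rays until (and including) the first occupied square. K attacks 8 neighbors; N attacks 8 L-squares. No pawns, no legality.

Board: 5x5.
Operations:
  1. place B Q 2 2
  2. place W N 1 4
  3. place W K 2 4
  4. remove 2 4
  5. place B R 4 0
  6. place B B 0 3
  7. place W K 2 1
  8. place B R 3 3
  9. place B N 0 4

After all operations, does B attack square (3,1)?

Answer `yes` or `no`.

Answer: yes

Derivation:
Op 1: place BQ@(2,2)
Op 2: place WN@(1,4)
Op 3: place WK@(2,4)
Op 4: remove (2,4)
Op 5: place BR@(4,0)
Op 6: place BB@(0,3)
Op 7: place WK@(2,1)
Op 8: place BR@(3,3)
Op 9: place BN@(0,4)
Per-piece attacks for B:
  BB@(0,3): attacks (1,4) (1,2) (2,1) [ray(1,1) blocked at (1,4); ray(1,-1) blocked at (2,1)]
  BN@(0,4): attacks (1,2) (2,3)
  BQ@(2,2): attacks (2,3) (2,4) (2,1) (3,2) (4,2) (1,2) (0,2) (3,3) (3,1) (4,0) (1,3) (0,4) (1,1) (0,0) [ray(0,-1) blocked at (2,1); ray(1,1) blocked at (3,3); ray(1,-1) blocked at (4,0); ray(-1,1) blocked at (0,4)]
  BR@(3,3): attacks (3,4) (3,2) (3,1) (3,0) (4,3) (2,3) (1,3) (0,3) [ray(-1,0) blocked at (0,3)]
  BR@(4,0): attacks (4,1) (4,2) (4,3) (4,4) (3,0) (2,0) (1,0) (0,0)
B attacks (3,1): yes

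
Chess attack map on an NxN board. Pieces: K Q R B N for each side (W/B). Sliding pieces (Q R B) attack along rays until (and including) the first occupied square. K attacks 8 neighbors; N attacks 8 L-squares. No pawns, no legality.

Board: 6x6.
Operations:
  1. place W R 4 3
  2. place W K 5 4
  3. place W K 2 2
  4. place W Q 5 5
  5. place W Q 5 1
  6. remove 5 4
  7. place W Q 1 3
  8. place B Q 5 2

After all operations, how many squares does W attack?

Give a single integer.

Op 1: place WR@(4,3)
Op 2: place WK@(5,4)
Op 3: place WK@(2,2)
Op 4: place WQ@(5,5)
Op 5: place WQ@(5,1)
Op 6: remove (5,4)
Op 7: place WQ@(1,3)
Op 8: place BQ@(5,2)
Per-piece attacks for W:
  WQ@(1,3): attacks (1,4) (1,5) (1,2) (1,1) (1,0) (2,3) (3,3) (4,3) (0,3) (2,4) (3,5) (2,2) (0,4) (0,2) [ray(1,0) blocked at (4,3); ray(1,-1) blocked at (2,2)]
  WK@(2,2): attacks (2,3) (2,1) (3,2) (1,2) (3,3) (3,1) (1,3) (1,1)
  WR@(4,3): attacks (4,4) (4,5) (4,2) (4,1) (4,0) (5,3) (3,3) (2,3) (1,3) [ray(-1,0) blocked at (1,3)]
  WQ@(5,1): attacks (5,2) (5,0) (4,1) (3,1) (2,1) (1,1) (0,1) (4,2) (3,3) (2,4) (1,5) (4,0) [ray(0,1) blocked at (5,2)]
  WQ@(5,5): attacks (5,4) (5,3) (5,2) (4,5) (3,5) (2,5) (1,5) (0,5) (4,4) (3,3) (2,2) [ray(0,-1) blocked at (5,2); ray(-1,-1) blocked at (2,2)]
Union (30 distinct): (0,1) (0,2) (0,3) (0,4) (0,5) (1,0) (1,1) (1,2) (1,3) (1,4) (1,5) (2,1) (2,2) (2,3) (2,4) (2,5) (3,1) (3,2) (3,3) (3,5) (4,0) (4,1) (4,2) (4,3) (4,4) (4,5) (5,0) (5,2) (5,3) (5,4)

Answer: 30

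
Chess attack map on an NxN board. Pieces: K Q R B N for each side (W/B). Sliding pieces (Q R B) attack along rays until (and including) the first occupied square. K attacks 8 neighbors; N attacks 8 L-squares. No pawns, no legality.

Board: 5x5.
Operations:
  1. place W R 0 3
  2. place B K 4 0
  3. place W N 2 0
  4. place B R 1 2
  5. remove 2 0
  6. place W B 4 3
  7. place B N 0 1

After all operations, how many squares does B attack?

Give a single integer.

Answer: 12

Derivation:
Op 1: place WR@(0,3)
Op 2: place BK@(4,0)
Op 3: place WN@(2,0)
Op 4: place BR@(1,2)
Op 5: remove (2,0)
Op 6: place WB@(4,3)
Op 7: place BN@(0,1)
Per-piece attacks for B:
  BN@(0,1): attacks (1,3) (2,2) (2,0)
  BR@(1,2): attacks (1,3) (1,4) (1,1) (1,0) (2,2) (3,2) (4,2) (0,2)
  BK@(4,0): attacks (4,1) (3,0) (3,1)
Union (12 distinct): (0,2) (1,0) (1,1) (1,3) (1,4) (2,0) (2,2) (3,0) (3,1) (3,2) (4,1) (4,2)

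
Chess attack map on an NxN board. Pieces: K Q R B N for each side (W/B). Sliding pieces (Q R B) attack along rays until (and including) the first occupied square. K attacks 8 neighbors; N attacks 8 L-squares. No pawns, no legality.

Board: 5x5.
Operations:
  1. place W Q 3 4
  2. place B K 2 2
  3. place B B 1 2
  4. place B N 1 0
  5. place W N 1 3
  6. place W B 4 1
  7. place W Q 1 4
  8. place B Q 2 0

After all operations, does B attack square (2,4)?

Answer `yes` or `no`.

Op 1: place WQ@(3,4)
Op 2: place BK@(2,2)
Op 3: place BB@(1,2)
Op 4: place BN@(1,0)
Op 5: place WN@(1,3)
Op 6: place WB@(4,1)
Op 7: place WQ@(1,4)
Op 8: place BQ@(2,0)
Per-piece attacks for B:
  BN@(1,0): attacks (2,2) (3,1) (0,2)
  BB@(1,2): attacks (2,3) (3,4) (2,1) (3,0) (0,3) (0,1) [ray(1,1) blocked at (3,4)]
  BQ@(2,0): attacks (2,1) (2,2) (3,0) (4,0) (1,0) (3,1) (4,2) (1,1) (0,2) [ray(0,1) blocked at (2,2); ray(-1,0) blocked at (1,0)]
  BK@(2,2): attacks (2,3) (2,1) (3,2) (1,2) (3,3) (3,1) (1,3) (1,1)
B attacks (2,4): no

Answer: no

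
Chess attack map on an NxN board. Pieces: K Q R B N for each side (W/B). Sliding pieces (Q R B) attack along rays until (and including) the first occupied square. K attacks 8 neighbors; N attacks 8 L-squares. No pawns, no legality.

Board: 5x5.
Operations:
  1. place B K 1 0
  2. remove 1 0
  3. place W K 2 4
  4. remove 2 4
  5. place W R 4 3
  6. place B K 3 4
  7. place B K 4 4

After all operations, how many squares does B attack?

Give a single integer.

Answer: 6

Derivation:
Op 1: place BK@(1,0)
Op 2: remove (1,0)
Op 3: place WK@(2,4)
Op 4: remove (2,4)
Op 5: place WR@(4,3)
Op 6: place BK@(3,4)
Op 7: place BK@(4,4)
Per-piece attacks for B:
  BK@(3,4): attacks (3,3) (4,4) (2,4) (4,3) (2,3)
  BK@(4,4): attacks (4,3) (3,4) (3,3)
Union (6 distinct): (2,3) (2,4) (3,3) (3,4) (4,3) (4,4)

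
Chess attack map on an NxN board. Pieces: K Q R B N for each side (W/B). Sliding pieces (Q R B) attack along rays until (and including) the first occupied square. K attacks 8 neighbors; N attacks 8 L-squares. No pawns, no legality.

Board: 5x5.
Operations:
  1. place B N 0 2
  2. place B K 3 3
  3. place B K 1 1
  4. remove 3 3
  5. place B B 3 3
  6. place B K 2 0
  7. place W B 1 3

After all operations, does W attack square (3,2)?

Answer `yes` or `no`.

Answer: no

Derivation:
Op 1: place BN@(0,2)
Op 2: place BK@(3,3)
Op 3: place BK@(1,1)
Op 4: remove (3,3)
Op 5: place BB@(3,3)
Op 6: place BK@(2,0)
Op 7: place WB@(1,3)
Per-piece attacks for W:
  WB@(1,3): attacks (2,4) (2,2) (3,1) (4,0) (0,4) (0,2) [ray(-1,-1) blocked at (0,2)]
W attacks (3,2): no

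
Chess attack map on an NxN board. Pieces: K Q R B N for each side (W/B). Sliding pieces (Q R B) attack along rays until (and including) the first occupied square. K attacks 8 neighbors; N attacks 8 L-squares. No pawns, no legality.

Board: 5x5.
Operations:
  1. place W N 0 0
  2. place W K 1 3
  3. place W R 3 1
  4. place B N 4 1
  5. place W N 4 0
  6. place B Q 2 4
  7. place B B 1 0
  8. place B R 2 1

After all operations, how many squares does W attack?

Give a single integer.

Answer: 14

Derivation:
Op 1: place WN@(0,0)
Op 2: place WK@(1,3)
Op 3: place WR@(3,1)
Op 4: place BN@(4,1)
Op 5: place WN@(4,0)
Op 6: place BQ@(2,4)
Op 7: place BB@(1,0)
Op 8: place BR@(2,1)
Per-piece attacks for W:
  WN@(0,0): attacks (1,2) (2,1)
  WK@(1,3): attacks (1,4) (1,2) (2,3) (0,3) (2,4) (2,2) (0,4) (0,2)
  WR@(3,1): attacks (3,2) (3,3) (3,4) (3,0) (4,1) (2,1) [ray(1,0) blocked at (4,1); ray(-1,0) blocked at (2,1)]
  WN@(4,0): attacks (3,2) (2,1)
Union (14 distinct): (0,2) (0,3) (0,4) (1,2) (1,4) (2,1) (2,2) (2,3) (2,4) (3,0) (3,2) (3,3) (3,4) (4,1)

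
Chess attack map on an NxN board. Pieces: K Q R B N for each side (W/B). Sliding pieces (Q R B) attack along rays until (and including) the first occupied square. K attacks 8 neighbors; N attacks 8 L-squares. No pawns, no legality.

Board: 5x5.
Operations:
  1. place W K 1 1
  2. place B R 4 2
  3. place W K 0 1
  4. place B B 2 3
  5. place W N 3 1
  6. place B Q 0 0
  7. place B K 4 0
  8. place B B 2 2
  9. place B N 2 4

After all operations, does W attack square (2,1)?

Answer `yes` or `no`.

Op 1: place WK@(1,1)
Op 2: place BR@(4,2)
Op 3: place WK@(0,1)
Op 4: place BB@(2,3)
Op 5: place WN@(3,1)
Op 6: place BQ@(0,0)
Op 7: place BK@(4,0)
Op 8: place BB@(2,2)
Op 9: place BN@(2,4)
Per-piece attacks for W:
  WK@(0,1): attacks (0,2) (0,0) (1,1) (1,2) (1,0)
  WK@(1,1): attacks (1,2) (1,0) (2,1) (0,1) (2,2) (2,0) (0,2) (0,0)
  WN@(3,1): attacks (4,3) (2,3) (1,2) (1,0)
W attacks (2,1): yes

Answer: yes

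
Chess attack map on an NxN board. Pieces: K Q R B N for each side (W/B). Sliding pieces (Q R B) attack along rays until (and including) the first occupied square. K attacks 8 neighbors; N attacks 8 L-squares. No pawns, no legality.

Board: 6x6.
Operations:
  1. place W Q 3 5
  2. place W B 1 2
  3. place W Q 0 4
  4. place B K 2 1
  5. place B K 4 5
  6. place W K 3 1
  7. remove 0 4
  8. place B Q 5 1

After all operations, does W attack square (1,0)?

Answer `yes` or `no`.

Op 1: place WQ@(3,5)
Op 2: place WB@(1,2)
Op 3: place WQ@(0,4)
Op 4: place BK@(2,1)
Op 5: place BK@(4,5)
Op 6: place WK@(3,1)
Op 7: remove (0,4)
Op 8: place BQ@(5,1)
Per-piece attacks for W:
  WB@(1,2): attacks (2,3) (3,4) (4,5) (2,1) (0,3) (0,1) [ray(1,1) blocked at (4,5); ray(1,-1) blocked at (2,1)]
  WK@(3,1): attacks (3,2) (3,0) (4,1) (2,1) (4,2) (4,0) (2,2) (2,0)
  WQ@(3,5): attacks (3,4) (3,3) (3,2) (3,1) (4,5) (2,5) (1,5) (0,5) (4,4) (5,3) (2,4) (1,3) (0,2) [ray(0,-1) blocked at (3,1); ray(1,0) blocked at (4,5)]
W attacks (1,0): no

Answer: no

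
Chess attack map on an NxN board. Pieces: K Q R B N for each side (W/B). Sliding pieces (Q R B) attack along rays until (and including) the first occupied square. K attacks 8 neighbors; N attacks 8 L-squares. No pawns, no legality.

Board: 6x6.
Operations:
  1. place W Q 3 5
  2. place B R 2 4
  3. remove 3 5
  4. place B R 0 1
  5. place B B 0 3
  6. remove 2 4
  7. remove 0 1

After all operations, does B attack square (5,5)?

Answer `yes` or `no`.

Answer: no

Derivation:
Op 1: place WQ@(3,5)
Op 2: place BR@(2,4)
Op 3: remove (3,5)
Op 4: place BR@(0,1)
Op 5: place BB@(0,3)
Op 6: remove (2,4)
Op 7: remove (0,1)
Per-piece attacks for B:
  BB@(0,3): attacks (1,4) (2,5) (1,2) (2,1) (3,0)
B attacks (5,5): no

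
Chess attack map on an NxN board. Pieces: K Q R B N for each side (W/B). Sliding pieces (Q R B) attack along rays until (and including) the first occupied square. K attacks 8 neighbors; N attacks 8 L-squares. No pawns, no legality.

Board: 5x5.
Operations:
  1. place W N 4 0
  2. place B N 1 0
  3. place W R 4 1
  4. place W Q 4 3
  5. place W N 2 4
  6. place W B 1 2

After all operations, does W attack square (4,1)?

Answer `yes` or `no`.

Op 1: place WN@(4,0)
Op 2: place BN@(1,0)
Op 3: place WR@(4,1)
Op 4: place WQ@(4,3)
Op 5: place WN@(2,4)
Op 6: place WB@(1,2)
Per-piece attacks for W:
  WB@(1,2): attacks (2,3) (3,4) (2,1) (3,0) (0,3) (0,1)
  WN@(2,4): attacks (3,2) (4,3) (1,2) (0,3)
  WN@(4,0): attacks (3,2) (2,1)
  WR@(4,1): attacks (4,2) (4,3) (4,0) (3,1) (2,1) (1,1) (0,1) [ray(0,1) blocked at (4,3); ray(0,-1) blocked at (4,0)]
  WQ@(4,3): attacks (4,4) (4,2) (4,1) (3,3) (2,3) (1,3) (0,3) (3,4) (3,2) (2,1) (1,0) [ray(0,-1) blocked at (4,1); ray(-1,-1) blocked at (1,0)]
W attacks (4,1): yes

Answer: yes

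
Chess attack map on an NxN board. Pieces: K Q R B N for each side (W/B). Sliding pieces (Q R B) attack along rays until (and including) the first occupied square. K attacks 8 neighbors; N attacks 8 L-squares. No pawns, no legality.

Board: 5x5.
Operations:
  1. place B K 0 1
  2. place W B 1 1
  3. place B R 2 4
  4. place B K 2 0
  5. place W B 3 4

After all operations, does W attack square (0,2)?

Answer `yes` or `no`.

Op 1: place BK@(0,1)
Op 2: place WB@(1,1)
Op 3: place BR@(2,4)
Op 4: place BK@(2,0)
Op 5: place WB@(3,4)
Per-piece attacks for W:
  WB@(1,1): attacks (2,2) (3,3) (4,4) (2,0) (0,2) (0,0) [ray(1,-1) blocked at (2,0)]
  WB@(3,4): attacks (4,3) (2,3) (1,2) (0,1) [ray(-1,-1) blocked at (0,1)]
W attacks (0,2): yes

Answer: yes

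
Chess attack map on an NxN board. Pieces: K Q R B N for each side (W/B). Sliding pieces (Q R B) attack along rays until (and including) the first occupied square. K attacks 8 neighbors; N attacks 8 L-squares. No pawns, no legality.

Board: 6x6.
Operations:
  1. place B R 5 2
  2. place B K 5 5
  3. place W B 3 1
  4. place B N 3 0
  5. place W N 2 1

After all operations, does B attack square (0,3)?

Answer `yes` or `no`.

Answer: no

Derivation:
Op 1: place BR@(5,2)
Op 2: place BK@(5,5)
Op 3: place WB@(3,1)
Op 4: place BN@(3,0)
Op 5: place WN@(2,1)
Per-piece attacks for B:
  BN@(3,0): attacks (4,2) (5,1) (2,2) (1,1)
  BR@(5,2): attacks (5,3) (5,4) (5,5) (5,1) (5,0) (4,2) (3,2) (2,2) (1,2) (0,2) [ray(0,1) blocked at (5,5)]
  BK@(5,5): attacks (5,4) (4,5) (4,4)
B attacks (0,3): no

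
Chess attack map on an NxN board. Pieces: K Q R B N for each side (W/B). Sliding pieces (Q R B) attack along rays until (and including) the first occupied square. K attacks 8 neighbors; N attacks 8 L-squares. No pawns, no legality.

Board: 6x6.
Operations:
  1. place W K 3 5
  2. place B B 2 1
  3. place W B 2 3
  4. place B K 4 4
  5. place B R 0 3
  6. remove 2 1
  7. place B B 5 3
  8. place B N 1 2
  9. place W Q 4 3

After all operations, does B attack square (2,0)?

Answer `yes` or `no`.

Op 1: place WK@(3,5)
Op 2: place BB@(2,1)
Op 3: place WB@(2,3)
Op 4: place BK@(4,4)
Op 5: place BR@(0,3)
Op 6: remove (2,1)
Op 7: place BB@(5,3)
Op 8: place BN@(1,2)
Op 9: place WQ@(4,3)
Per-piece attacks for B:
  BR@(0,3): attacks (0,4) (0,5) (0,2) (0,1) (0,0) (1,3) (2,3) [ray(1,0) blocked at (2,3)]
  BN@(1,2): attacks (2,4) (3,3) (0,4) (2,0) (3,1) (0,0)
  BK@(4,4): attacks (4,5) (4,3) (5,4) (3,4) (5,5) (5,3) (3,5) (3,3)
  BB@(5,3): attacks (4,4) (4,2) (3,1) (2,0) [ray(-1,1) blocked at (4,4)]
B attacks (2,0): yes

Answer: yes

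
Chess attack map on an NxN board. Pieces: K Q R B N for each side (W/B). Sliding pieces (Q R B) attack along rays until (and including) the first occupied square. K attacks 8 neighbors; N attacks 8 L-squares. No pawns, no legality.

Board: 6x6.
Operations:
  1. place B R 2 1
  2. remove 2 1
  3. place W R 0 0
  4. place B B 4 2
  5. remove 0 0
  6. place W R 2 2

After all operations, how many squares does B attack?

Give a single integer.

Answer: 7

Derivation:
Op 1: place BR@(2,1)
Op 2: remove (2,1)
Op 3: place WR@(0,0)
Op 4: place BB@(4,2)
Op 5: remove (0,0)
Op 6: place WR@(2,2)
Per-piece attacks for B:
  BB@(4,2): attacks (5,3) (5,1) (3,3) (2,4) (1,5) (3,1) (2,0)
Union (7 distinct): (1,5) (2,0) (2,4) (3,1) (3,3) (5,1) (5,3)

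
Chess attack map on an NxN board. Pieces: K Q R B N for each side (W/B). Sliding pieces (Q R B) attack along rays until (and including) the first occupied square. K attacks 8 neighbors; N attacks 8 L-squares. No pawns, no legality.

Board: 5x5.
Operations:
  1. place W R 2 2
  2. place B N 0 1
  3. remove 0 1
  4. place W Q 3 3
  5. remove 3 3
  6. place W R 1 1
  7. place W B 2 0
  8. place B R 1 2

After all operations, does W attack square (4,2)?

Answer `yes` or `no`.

Answer: yes

Derivation:
Op 1: place WR@(2,2)
Op 2: place BN@(0,1)
Op 3: remove (0,1)
Op 4: place WQ@(3,3)
Op 5: remove (3,3)
Op 6: place WR@(1,1)
Op 7: place WB@(2,0)
Op 8: place BR@(1,2)
Per-piece attacks for W:
  WR@(1,1): attacks (1,2) (1,0) (2,1) (3,1) (4,1) (0,1) [ray(0,1) blocked at (1,2)]
  WB@(2,0): attacks (3,1) (4,2) (1,1) [ray(-1,1) blocked at (1,1)]
  WR@(2,2): attacks (2,3) (2,4) (2,1) (2,0) (3,2) (4,2) (1,2) [ray(0,-1) blocked at (2,0); ray(-1,0) blocked at (1,2)]
W attacks (4,2): yes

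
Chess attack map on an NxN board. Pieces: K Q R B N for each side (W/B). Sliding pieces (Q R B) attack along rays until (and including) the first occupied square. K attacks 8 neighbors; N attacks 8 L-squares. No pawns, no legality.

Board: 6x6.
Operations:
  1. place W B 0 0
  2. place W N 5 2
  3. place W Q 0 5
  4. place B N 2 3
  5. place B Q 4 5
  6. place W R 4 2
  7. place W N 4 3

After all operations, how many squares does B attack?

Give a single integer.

Answer: 15

Derivation:
Op 1: place WB@(0,0)
Op 2: place WN@(5,2)
Op 3: place WQ@(0,5)
Op 4: place BN@(2,3)
Op 5: place BQ@(4,5)
Op 6: place WR@(4,2)
Op 7: place WN@(4,3)
Per-piece attacks for B:
  BN@(2,3): attacks (3,5) (4,4) (1,5) (0,4) (3,1) (4,2) (1,1) (0,2)
  BQ@(4,5): attacks (4,4) (4,3) (5,5) (3,5) (2,5) (1,5) (0,5) (5,4) (3,4) (2,3) [ray(0,-1) blocked at (4,3); ray(-1,0) blocked at (0,5); ray(-1,-1) blocked at (2,3)]
Union (15 distinct): (0,2) (0,4) (0,5) (1,1) (1,5) (2,3) (2,5) (3,1) (3,4) (3,5) (4,2) (4,3) (4,4) (5,4) (5,5)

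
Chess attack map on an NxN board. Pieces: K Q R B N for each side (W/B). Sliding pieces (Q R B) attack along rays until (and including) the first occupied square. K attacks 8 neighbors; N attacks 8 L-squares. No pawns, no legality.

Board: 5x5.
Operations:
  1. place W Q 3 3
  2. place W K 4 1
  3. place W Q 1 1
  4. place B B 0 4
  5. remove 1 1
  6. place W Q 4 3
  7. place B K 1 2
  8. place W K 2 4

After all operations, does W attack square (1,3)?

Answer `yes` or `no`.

Op 1: place WQ@(3,3)
Op 2: place WK@(4,1)
Op 3: place WQ@(1,1)
Op 4: place BB@(0,4)
Op 5: remove (1,1)
Op 6: place WQ@(4,3)
Op 7: place BK@(1,2)
Op 8: place WK@(2,4)
Per-piece attacks for W:
  WK@(2,4): attacks (2,3) (3,4) (1,4) (3,3) (1,3)
  WQ@(3,3): attacks (3,4) (3,2) (3,1) (3,0) (4,3) (2,3) (1,3) (0,3) (4,4) (4,2) (2,4) (2,2) (1,1) (0,0) [ray(1,0) blocked at (4,3); ray(-1,1) blocked at (2,4)]
  WK@(4,1): attacks (4,2) (4,0) (3,1) (3,2) (3,0)
  WQ@(4,3): attacks (4,4) (4,2) (4,1) (3,3) (3,4) (3,2) (2,1) (1,0) [ray(0,-1) blocked at (4,1); ray(-1,0) blocked at (3,3)]
W attacks (1,3): yes

Answer: yes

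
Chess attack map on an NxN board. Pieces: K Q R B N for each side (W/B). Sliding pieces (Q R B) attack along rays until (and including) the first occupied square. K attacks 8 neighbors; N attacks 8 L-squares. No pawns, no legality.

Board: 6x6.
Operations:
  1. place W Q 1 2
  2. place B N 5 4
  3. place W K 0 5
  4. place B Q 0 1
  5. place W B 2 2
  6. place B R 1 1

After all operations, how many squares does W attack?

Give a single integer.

Op 1: place WQ@(1,2)
Op 2: place BN@(5,4)
Op 3: place WK@(0,5)
Op 4: place BQ@(0,1)
Op 5: place WB@(2,2)
Op 6: place BR@(1,1)
Per-piece attacks for W:
  WK@(0,5): attacks (0,4) (1,5) (1,4)
  WQ@(1,2): attacks (1,3) (1,4) (1,5) (1,1) (2,2) (0,2) (2,3) (3,4) (4,5) (2,1) (3,0) (0,3) (0,1) [ray(0,-1) blocked at (1,1); ray(1,0) blocked at (2,2); ray(-1,-1) blocked at (0,1)]
  WB@(2,2): attacks (3,3) (4,4) (5,5) (3,1) (4,0) (1,3) (0,4) (1,1) [ray(-1,-1) blocked at (1,1)]
Union (19 distinct): (0,1) (0,2) (0,3) (0,4) (1,1) (1,3) (1,4) (1,5) (2,1) (2,2) (2,3) (3,0) (3,1) (3,3) (3,4) (4,0) (4,4) (4,5) (5,5)

Answer: 19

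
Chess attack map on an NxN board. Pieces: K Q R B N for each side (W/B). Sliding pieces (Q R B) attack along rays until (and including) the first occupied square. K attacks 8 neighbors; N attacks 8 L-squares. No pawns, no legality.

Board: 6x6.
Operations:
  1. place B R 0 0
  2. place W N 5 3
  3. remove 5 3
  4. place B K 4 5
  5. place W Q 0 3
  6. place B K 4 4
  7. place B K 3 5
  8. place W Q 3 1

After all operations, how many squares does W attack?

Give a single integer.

Answer: 25

Derivation:
Op 1: place BR@(0,0)
Op 2: place WN@(5,3)
Op 3: remove (5,3)
Op 4: place BK@(4,5)
Op 5: place WQ@(0,3)
Op 6: place BK@(4,4)
Op 7: place BK@(3,5)
Op 8: place WQ@(3,1)
Per-piece attacks for W:
  WQ@(0,3): attacks (0,4) (0,5) (0,2) (0,1) (0,0) (1,3) (2,3) (3,3) (4,3) (5,3) (1,4) (2,5) (1,2) (2,1) (3,0) [ray(0,-1) blocked at (0,0)]
  WQ@(3,1): attacks (3,2) (3,3) (3,4) (3,5) (3,0) (4,1) (5,1) (2,1) (1,1) (0,1) (4,2) (5,3) (4,0) (2,2) (1,3) (0,4) (2,0) [ray(0,1) blocked at (3,5)]
Union (25 distinct): (0,0) (0,1) (0,2) (0,4) (0,5) (1,1) (1,2) (1,3) (1,4) (2,0) (2,1) (2,2) (2,3) (2,5) (3,0) (3,2) (3,3) (3,4) (3,5) (4,0) (4,1) (4,2) (4,3) (5,1) (5,3)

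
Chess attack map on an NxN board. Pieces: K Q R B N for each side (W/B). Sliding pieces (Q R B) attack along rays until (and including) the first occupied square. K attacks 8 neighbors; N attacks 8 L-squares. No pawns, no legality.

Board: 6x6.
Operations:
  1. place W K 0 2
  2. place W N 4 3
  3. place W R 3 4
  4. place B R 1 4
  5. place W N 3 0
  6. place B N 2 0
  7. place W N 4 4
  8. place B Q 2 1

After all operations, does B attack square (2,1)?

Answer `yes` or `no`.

Op 1: place WK@(0,2)
Op 2: place WN@(4,3)
Op 3: place WR@(3,4)
Op 4: place BR@(1,4)
Op 5: place WN@(3,0)
Op 6: place BN@(2,0)
Op 7: place WN@(4,4)
Op 8: place BQ@(2,1)
Per-piece attacks for B:
  BR@(1,4): attacks (1,5) (1,3) (1,2) (1,1) (1,0) (2,4) (3,4) (0,4) [ray(1,0) blocked at (3,4)]
  BN@(2,0): attacks (3,2) (4,1) (1,2) (0,1)
  BQ@(2,1): attacks (2,2) (2,3) (2,4) (2,5) (2,0) (3,1) (4,1) (5,1) (1,1) (0,1) (3,2) (4,3) (3,0) (1,2) (0,3) (1,0) [ray(0,-1) blocked at (2,0); ray(1,1) blocked at (4,3); ray(1,-1) blocked at (3,0)]
B attacks (2,1): no

Answer: no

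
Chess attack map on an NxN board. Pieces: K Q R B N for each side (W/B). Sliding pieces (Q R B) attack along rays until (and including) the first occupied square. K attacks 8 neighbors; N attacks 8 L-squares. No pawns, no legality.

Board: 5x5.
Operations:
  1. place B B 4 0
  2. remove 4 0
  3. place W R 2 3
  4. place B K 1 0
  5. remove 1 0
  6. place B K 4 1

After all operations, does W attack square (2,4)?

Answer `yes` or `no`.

Op 1: place BB@(4,0)
Op 2: remove (4,0)
Op 3: place WR@(2,3)
Op 4: place BK@(1,0)
Op 5: remove (1,0)
Op 6: place BK@(4,1)
Per-piece attacks for W:
  WR@(2,3): attacks (2,4) (2,2) (2,1) (2,0) (3,3) (4,3) (1,3) (0,3)
W attacks (2,4): yes

Answer: yes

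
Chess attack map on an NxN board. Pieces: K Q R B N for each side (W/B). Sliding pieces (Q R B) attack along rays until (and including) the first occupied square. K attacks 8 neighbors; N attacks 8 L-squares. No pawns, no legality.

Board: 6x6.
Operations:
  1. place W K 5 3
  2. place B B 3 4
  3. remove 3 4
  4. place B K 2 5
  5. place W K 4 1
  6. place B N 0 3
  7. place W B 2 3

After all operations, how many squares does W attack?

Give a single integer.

Answer: 18

Derivation:
Op 1: place WK@(5,3)
Op 2: place BB@(3,4)
Op 3: remove (3,4)
Op 4: place BK@(2,5)
Op 5: place WK@(4,1)
Op 6: place BN@(0,3)
Op 7: place WB@(2,3)
Per-piece attacks for W:
  WB@(2,3): attacks (3,4) (4,5) (3,2) (4,1) (1,4) (0,5) (1,2) (0,1) [ray(1,-1) blocked at (4,1)]
  WK@(4,1): attacks (4,2) (4,0) (5,1) (3,1) (5,2) (5,0) (3,2) (3,0)
  WK@(5,3): attacks (5,4) (5,2) (4,3) (4,4) (4,2)
Union (18 distinct): (0,1) (0,5) (1,2) (1,4) (3,0) (3,1) (3,2) (3,4) (4,0) (4,1) (4,2) (4,3) (4,4) (4,5) (5,0) (5,1) (5,2) (5,4)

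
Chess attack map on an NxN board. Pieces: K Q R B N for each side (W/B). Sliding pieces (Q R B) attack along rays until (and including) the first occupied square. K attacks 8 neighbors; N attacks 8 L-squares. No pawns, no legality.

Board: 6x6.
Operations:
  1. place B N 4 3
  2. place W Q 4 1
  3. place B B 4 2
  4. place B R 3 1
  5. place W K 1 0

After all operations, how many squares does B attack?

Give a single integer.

Op 1: place BN@(4,3)
Op 2: place WQ@(4,1)
Op 3: place BB@(4,2)
Op 4: place BR@(3,1)
Op 5: place WK@(1,0)
Per-piece attacks for B:
  BR@(3,1): attacks (3,2) (3,3) (3,4) (3,5) (3,0) (4,1) (2,1) (1,1) (0,1) [ray(1,0) blocked at (4,1)]
  BB@(4,2): attacks (5,3) (5,1) (3,3) (2,4) (1,5) (3,1) [ray(-1,-1) blocked at (3,1)]
  BN@(4,3): attacks (5,5) (3,5) (2,4) (5,1) (3,1) (2,2)
Union (16 distinct): (0,1) (1,1) (1,5) (2,1) (2,2) (2,4) (3,0) (3,1) (3,2) (3,3) (3,4) (3,5) (4,1) (5,1) (5,3) (5,5)

Answer: 16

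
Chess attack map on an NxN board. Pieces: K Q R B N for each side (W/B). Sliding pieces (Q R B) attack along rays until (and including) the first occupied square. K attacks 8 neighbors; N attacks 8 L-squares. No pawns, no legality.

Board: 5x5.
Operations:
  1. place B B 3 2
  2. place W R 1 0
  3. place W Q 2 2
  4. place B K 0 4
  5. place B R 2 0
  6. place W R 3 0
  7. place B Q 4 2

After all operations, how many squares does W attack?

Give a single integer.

Answer: 16

Derivation:
Op 1: place BB@(3,2)
Op 2: place WR@(1,0)
Op 3: place WQ@(2,2)
Op 4: place BK@(0,4)
Op 5: place BR@(2,0)
Op 6: place WR@(3,0)
Op 7: place BQ@(4,2)
Per-piece attacks for W:
  WR@(1,0): attacks (1,1) (1,2) (1,3) (1,4) (2,0) (0,0) [ray(1,0) blocked at (2,0)]
  WQ@(2,2): attacks (2,3) (2,4) (2,1) (2,0) (3,2) (1,2) (0,2) (3,3) (4,4) (3,1) (4,0) (1,3) (0,4) (1,1) (0,0) [ray(0,-1) blocked at (2,0); ray(1,0) blocked at (3,2); ray(-1,1) blocked at (0,4)]
  WR@(3,0): attacks (3,1) (3,2) (4,0) (2,0) [ray(0,1) blocked at (3,2); ray(-1,0) blocked at (2,0)]
Union (16 distinct): (0,0) (0,2) (0,4) (1,1) (1,2) (1,3) (1,4) (2,0) (2,1) (2,3) (2,4) (3,1) (3,2) (3,3) (4,0) (4,4)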